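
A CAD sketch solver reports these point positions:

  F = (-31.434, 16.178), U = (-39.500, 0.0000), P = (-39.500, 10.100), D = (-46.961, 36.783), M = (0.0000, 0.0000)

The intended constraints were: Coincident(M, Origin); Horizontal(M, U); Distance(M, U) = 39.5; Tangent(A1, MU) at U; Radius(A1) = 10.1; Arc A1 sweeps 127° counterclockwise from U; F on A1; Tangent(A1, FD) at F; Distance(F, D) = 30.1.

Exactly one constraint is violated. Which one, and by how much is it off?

Distance(F, D) = 30.1 — off by 4.30.

M = (0.00, 0.00) ✓; M.y = 0.00, U.y = 0.00 ✓; |MU| = 39.50 ✓; ∠(PU, UM) = 90.00° ✓; |PU| = 10.10 ✓; bearing(P→F) − bearing(P→U) = 127.0° ✓; |PF| = 10.10 ✓; ∠(PF, FD) = 90.00° ✓; |FD| = 25.80 ✗.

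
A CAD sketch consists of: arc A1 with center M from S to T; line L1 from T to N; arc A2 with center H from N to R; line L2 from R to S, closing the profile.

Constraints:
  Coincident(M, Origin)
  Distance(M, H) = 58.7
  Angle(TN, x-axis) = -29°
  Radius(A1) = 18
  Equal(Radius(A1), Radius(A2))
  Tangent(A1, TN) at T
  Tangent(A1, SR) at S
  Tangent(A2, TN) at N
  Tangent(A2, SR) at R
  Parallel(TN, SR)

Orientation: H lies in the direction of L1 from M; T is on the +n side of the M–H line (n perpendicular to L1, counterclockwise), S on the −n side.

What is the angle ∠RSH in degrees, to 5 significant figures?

17.048°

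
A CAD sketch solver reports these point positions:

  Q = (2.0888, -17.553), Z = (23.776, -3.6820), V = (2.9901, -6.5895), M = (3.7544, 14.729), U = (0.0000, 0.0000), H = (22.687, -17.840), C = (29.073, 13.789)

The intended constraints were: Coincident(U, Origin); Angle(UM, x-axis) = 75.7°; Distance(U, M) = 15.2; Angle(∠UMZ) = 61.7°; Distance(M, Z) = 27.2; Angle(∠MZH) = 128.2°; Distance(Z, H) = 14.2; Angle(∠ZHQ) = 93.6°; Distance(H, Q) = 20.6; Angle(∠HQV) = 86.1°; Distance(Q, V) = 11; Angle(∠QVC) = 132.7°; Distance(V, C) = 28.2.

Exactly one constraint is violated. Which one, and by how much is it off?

Distance(V, C) = 28.2 — off by 4.90.

U = (0.00, 0.00) ✓; UM at 75.70° ✓; |UM| = 15.20 ✓; ∠UMZ = 61.70° ✓; |MZ| = 27.20 ✓; ∠MZH = 128.2° ✓; |ZH| = 14.20 ✓; ∠ZHQ = 93.60° ✓; |HQ| = 20.60 ✓; ∠HQV = 86.10° ✓; |QV| = 11.00 ✓; ∠QVC = 132.7° ✓; |VC| = 33.10 ✗.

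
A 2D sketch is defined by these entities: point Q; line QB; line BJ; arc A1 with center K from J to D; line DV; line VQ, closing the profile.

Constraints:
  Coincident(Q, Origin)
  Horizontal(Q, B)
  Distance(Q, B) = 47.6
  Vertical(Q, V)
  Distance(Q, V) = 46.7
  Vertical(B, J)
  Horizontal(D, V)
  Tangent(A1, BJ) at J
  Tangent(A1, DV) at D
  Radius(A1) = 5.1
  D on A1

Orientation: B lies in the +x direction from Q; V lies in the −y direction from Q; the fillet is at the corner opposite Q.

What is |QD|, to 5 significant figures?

63.144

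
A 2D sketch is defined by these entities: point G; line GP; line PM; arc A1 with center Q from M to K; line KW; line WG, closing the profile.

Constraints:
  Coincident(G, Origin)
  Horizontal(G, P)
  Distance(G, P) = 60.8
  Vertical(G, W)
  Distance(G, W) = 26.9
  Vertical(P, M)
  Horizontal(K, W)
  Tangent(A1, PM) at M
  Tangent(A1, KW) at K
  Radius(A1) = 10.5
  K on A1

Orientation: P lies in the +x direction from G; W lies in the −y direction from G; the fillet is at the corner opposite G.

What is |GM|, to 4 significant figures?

62.97

G is at the origin; G and P share the same y with |GP| = 60.8 and P on the +x side, so P = (60.80, 0.000). GW is vertical with |GW| = 26.9 and W on the −y side, so W = (0.000, -26.90). The virtual corner opposite G is at (60.80, -26.90). A1 meets PM tangentially, so QM is at right angles to PM and A1 meets KW tangentially, so QK is at right angles to KW, with radius 10.5, so the center Q sits 10.5 in from both sides at Q = (50.30, -16.40). That places the tangent points at M = (60.80, -16.40) on PM and K = (50.30, -26.90) on KW. Then |GM| = |M − G| = 62.97.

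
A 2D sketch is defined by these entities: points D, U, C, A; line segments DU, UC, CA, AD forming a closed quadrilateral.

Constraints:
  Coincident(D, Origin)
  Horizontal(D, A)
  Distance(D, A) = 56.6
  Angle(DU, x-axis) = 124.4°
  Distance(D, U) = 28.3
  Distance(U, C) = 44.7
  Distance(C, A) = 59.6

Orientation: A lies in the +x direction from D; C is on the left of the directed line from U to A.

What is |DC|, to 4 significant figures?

52.52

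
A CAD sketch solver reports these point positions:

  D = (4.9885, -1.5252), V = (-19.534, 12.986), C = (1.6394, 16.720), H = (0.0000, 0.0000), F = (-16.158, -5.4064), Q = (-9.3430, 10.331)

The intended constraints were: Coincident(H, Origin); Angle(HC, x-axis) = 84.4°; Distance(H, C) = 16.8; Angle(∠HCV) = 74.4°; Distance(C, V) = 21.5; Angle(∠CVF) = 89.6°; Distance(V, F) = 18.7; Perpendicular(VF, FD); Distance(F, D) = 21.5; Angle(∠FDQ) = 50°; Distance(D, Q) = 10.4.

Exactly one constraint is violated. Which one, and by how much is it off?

Distance(D, Q) = 10.4 — off by 8.20.

H = (0.00, 0.00) ✓; HC at 84.40° ✓; |HC| = 16.80 ✓; ∠HCV = 74.40° ✓; |CV| = 21.50 ✓; ∠CVF = 89.60° ✓; |VF| = 18.70 ✓; ∠(VF, FD) = 90.00° ✓; |FD| = 21.50 ✓; ∠FDQ = 50.00° ✓; |DQ| = 18.60 ✗.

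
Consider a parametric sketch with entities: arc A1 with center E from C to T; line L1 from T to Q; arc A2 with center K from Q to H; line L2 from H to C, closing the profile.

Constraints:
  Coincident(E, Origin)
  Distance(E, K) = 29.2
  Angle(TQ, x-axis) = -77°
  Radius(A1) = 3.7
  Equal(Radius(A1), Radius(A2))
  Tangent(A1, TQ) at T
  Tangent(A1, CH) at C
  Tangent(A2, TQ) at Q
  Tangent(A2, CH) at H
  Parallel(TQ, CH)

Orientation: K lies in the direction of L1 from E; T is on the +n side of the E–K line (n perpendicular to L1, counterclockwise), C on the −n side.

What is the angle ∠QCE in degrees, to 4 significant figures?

75.78°

The slot axis is L1's direction at -77.0°, so u = (cos -77.0°, sin -77.0°) = (0.2250, -0.9744) and n = (−sin -77.0°, cos -77.0°) = (0.9744, 0.2250). E is at the origin and K lies 29.2 along u from E, so K = 29.2·u = (6.569, -28.45). Tangency of A1 to both parallel lines with radius 3.7 puts T and C at E ± 3.7·n: T = (3.605, 0.8323), C = (-3.605, -0.8323). Equal radii place Q and H the same way about K: Q = K + 3.7·n = (10.17, -27.62), H = K − 3.7·n = (2.963, -29.28). Then cos ∠QCE = CQ·CE / (|CQ||CE|), giving 75.78°.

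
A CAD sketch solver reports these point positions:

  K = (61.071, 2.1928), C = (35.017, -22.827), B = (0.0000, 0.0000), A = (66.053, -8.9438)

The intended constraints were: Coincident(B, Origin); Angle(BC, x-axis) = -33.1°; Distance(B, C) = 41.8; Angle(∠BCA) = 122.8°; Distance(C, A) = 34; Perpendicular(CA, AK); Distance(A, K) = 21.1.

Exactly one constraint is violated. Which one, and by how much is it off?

Distance(A, K) = 21.1 — off by 8.90.

B = (0.00, 0.00) ✓; BC at -33.10° ✓; |BC| = 41.80 ✓; ∠BCA = 122.8° ✓; |CA| = 34.00 ✓; ∠(CA, AK) = 90.00° ✓; |AK| = 12.20 ✗.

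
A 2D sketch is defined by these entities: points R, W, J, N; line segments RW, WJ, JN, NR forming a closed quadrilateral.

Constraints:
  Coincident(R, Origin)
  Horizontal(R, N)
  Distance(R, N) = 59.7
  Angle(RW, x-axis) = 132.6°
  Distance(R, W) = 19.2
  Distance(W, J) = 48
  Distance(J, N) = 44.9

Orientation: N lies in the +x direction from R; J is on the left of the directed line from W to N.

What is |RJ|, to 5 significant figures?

45.897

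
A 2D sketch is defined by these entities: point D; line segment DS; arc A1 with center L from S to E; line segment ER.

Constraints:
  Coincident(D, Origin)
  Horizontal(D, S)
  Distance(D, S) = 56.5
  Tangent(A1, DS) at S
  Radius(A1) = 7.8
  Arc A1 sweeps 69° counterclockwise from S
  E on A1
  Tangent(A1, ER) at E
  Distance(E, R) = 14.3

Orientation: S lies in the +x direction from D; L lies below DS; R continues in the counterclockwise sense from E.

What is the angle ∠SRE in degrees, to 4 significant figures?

13.06°

On A1, S sits at bearing 90° from L; a 69° counterclockwise sweep puts E at bearing 159°, so E = L + 7.8·(cos 159°, sin 159°) = (49.22, -5.005). Since A1 is tangent to ER there, LE ⟂ ER, so ER runs along (−sin 159°, cos 159°); with |ER| = 14.3, R = (44.09, -18.35). Then cos ∠SRE = RS·RE / (|RS||RE|), giving 13.06°.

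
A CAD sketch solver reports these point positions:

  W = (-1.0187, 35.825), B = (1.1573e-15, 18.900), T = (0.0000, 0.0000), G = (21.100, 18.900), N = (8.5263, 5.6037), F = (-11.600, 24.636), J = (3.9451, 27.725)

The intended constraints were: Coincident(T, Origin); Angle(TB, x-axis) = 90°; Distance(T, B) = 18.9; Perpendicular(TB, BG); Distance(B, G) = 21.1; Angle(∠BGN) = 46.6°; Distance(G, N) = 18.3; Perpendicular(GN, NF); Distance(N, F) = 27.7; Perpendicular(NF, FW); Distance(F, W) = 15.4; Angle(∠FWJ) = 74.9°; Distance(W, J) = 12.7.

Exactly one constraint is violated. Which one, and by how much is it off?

Distance(W, J) = 12.7 — off by 3.20.

T = (0.00, 0.00) ✓; TB at 90.00° ✓; |TB| = 18.90 ✓; ∠(TB, BG) = 90.00° ✓; |BG| = 21.10 ✓; ∠BGN = 46.60° ✓; |GN| = 18.30 ✓; ∠(GN, NF) = 90.00° ✓; |NF| = 27.70 ✓; ∠(NF, FW) = 90.00° ✓; |FW| = 15.40 ✓; ∠FWJ = 74.90° ✓; |WJ| = 9.500 ✗.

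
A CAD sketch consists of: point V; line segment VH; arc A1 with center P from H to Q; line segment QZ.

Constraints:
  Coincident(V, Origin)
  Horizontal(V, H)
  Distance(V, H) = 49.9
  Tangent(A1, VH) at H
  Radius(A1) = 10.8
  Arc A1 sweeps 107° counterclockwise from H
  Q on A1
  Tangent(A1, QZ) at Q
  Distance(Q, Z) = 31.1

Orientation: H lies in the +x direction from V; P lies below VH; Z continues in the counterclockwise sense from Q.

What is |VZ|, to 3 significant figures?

65.4

V is at the origin; V and H share the same y with |VH| = 49.9 and H on the +x side, so H = (49.9, 0.00). A1 meets VH tangentially, so PH is at right angles to VH, so P = H + (0, -10.8) = (49.9, -10.8). On A1, H sits at bearing 90° from P; a 107° counterclockwise sweep puts Q at bearing 197°, so Q = P + 10.8·(cos 197°, sin 197°) = (39.6, -14.0). Tangency of A1 to QZ means the radius PQ is perpendicular to QZ, so QZ runs along (−sin 197°, cos 197°); with |QZ| = 31.1, Z = (48.7, -43.7). Then |VZ| = |Z − V| = 65.4.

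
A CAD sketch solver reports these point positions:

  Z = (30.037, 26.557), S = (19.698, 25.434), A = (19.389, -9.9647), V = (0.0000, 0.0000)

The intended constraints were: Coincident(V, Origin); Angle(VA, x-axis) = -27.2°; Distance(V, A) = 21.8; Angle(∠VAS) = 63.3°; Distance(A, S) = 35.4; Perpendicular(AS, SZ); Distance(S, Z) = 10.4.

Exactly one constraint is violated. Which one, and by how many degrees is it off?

Perpendicular(AS, SZ) — off by 6.70°.

V = (0.00, 0.00) ✓; VA at -27.20° ✓; |VA| = 21.80 ✓; ∠VAS = 63.30° ✓; |AS| = 35.40 ✓; ∠(AS, SZ) = 83.30° ✗; |SZ| = 10.40 ✓.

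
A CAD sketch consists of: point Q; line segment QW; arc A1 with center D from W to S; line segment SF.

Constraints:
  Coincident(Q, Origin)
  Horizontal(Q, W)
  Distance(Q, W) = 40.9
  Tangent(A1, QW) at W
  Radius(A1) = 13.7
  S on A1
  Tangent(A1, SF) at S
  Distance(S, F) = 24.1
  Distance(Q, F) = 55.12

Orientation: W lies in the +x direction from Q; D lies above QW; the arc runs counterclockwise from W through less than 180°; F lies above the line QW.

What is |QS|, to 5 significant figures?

56.218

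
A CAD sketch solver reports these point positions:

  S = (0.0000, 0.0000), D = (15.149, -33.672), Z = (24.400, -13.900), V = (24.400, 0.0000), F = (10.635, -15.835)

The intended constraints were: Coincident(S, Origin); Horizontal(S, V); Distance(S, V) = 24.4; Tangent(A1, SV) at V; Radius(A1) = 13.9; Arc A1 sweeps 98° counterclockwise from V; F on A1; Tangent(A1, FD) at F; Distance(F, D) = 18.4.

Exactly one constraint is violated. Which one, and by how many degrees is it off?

Tangent(A1, FD) at F — off by 6.20°.

S = (0.00, 0.00) ✓; S.y = 0.00, V.y = 0.00 ✓; |SV| = 24.40 ✓; ∠(ZV, VS) = 90.00° ✓; |ZV| = 13.90 ✓; bearing(Z→F) − bearing(Z→V) = 98.00° ✓; |ZF| = 13.90 ✓; ∠(ZF, FD) = 83.80° ✗; |FD| = 18.40 ✓.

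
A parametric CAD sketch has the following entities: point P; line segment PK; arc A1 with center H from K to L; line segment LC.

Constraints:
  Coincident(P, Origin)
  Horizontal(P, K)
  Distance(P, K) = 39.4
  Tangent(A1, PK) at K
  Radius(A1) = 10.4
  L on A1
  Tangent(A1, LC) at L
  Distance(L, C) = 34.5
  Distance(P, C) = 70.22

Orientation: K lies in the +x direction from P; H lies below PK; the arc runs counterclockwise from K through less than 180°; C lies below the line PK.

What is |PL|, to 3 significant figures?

36.5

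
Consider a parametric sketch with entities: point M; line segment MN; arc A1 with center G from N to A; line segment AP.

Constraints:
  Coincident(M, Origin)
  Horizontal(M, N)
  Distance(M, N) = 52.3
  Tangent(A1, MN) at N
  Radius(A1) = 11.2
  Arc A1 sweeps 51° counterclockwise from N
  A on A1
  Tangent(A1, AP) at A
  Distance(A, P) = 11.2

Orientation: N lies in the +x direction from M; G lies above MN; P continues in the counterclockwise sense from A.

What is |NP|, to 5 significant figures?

20.332

On A1, N sits at bearing -90° from G; a 51° counterclockwise sweep puts A at bearing -39°, so A = G + 11.2·(cos -39°, sin -39°) = (61.004, 4.1516). Tangency of A1 to AP means the radius GA is perpendicular to AP, so AP runs along (−sin -39°, cos -39°); with |AP| = 11.2, P = (68.052, 12.856). Then |NP| = |P − N| = 20.332.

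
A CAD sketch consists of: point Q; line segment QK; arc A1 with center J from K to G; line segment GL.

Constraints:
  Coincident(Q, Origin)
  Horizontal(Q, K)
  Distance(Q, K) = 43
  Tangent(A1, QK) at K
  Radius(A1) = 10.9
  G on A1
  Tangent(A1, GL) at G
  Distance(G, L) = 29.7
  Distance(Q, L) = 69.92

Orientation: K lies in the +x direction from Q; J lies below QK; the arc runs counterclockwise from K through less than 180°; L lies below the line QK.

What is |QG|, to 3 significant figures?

40.6

Q is at the origin; QK is horizontal with |QK| = 43.0 and K on the +x side, so K = (43.0, 0.00). Tangency of A1 to QK means the radius JK is perpendicular to QK, so J = K + (0, -10.9) = (43.0, -10.9). Since JG ⟂ GL (tangency), |JL| = √(10.9² + 29.7²) = 31.6 regardless of where G sits on A1. So L lies on both circle(Q, 69.92) and circle(J, 31.6); the below-QK intersection is L = (58.3, -38.6). G is the foot of the tangent from L: G = (35.9, -19.1).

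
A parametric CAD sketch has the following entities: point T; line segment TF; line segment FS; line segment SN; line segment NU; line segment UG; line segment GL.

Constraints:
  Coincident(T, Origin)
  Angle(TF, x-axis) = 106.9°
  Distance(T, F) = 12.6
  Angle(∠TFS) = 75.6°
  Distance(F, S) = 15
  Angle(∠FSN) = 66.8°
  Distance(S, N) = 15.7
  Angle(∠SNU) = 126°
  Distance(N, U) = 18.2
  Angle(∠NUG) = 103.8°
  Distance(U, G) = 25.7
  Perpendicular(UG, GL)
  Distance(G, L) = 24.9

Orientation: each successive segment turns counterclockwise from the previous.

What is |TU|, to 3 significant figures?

13.6

T is at the origin; TF runs at 106.9° with length 12.6, so F = (-3.66, 12.1). ∠TFS = 75.6° gives FS at -149° from the x-axis; with |FS| = 15.0, S = (-16.5, 4.26). ∠FSN = 66.8° gives SN at -35.5° from the x-axis; with |SN| = 15.7, N = (-3.70, -4.85). ∠SNU = 126.0° gives NU at 18.5° from the x-axis; with |NU| = 18.2, U = (13.6, 0.921). Then |TU| = |U − T| = 13.6.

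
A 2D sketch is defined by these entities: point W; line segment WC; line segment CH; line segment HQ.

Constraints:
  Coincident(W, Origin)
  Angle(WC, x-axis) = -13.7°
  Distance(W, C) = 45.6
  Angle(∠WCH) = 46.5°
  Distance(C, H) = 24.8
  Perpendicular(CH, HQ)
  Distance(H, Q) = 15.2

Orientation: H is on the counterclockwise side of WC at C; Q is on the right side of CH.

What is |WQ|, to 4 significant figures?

48.72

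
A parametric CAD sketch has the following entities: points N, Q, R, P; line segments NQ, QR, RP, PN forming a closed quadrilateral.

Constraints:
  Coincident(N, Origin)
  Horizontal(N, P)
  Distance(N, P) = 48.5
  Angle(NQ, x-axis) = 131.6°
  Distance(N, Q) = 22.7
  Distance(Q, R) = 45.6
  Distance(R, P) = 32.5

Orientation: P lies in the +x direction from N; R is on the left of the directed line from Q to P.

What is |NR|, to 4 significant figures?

39.62

N is at the origin; NP is horizontal with |NP| = 48.5 and P in +x, so P = (48.5, 0). NQ runs at 131.6° with |NQ| = 22.7, so Q = (-15.07, 16.98). R is determined by |QR| = 45.6 and |RP| = 32.5 together: it lies at the intersection of circle(Q, 45.6) and circle(P, 32.5). With |QP| = 65.80, the foot of the radical line on QP is 40.67 from Q and the perpendicular offset is √(45.6² − 40.67²) = 20.62. Taking the left-of-QP solution: R = (29.54, 26.40).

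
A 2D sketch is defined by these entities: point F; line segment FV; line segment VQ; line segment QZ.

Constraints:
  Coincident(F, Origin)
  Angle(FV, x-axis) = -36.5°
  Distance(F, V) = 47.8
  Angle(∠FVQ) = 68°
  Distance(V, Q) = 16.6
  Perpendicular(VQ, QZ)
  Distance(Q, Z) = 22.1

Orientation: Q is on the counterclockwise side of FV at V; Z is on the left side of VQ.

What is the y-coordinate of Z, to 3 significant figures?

-6.83

F is at the origin; FV runs at -36.5° with length 47.8, so V = 47.8·(cos -36.5°, sin -36.5°) = (38.4, -28.4). ∠FVQ = 68.0°, so VQ runs at -36.5° + (180° − 68.0°) = 75.5° from the x-axis; with |VQ| = 16.6, Q = V + 16.6·(cos 75.5°, sin 75.5°) = (42.6, -12.4). VQ ⟂ QZ; with |QZ| = 22.1 on the left of VQ, Z = Q + 22.1·(-0.968, 0.250) = (21.2, -6.83). So Z.y = -6.83.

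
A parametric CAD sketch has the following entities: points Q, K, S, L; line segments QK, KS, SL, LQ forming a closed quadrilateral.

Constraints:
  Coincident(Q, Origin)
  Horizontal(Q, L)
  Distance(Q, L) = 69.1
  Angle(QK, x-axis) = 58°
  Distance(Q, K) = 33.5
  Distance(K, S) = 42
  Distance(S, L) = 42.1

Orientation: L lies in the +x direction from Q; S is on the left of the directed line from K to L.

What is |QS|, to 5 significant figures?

70.751

Q is at the origin; QL is horizontal with |QL| = 69.1 and L in +x, so L = (69.1, 0). QK runs at 58.0° with |QK| = 33.5, so K = (17.752, 28.410). S is determined by |KS| = 42.0 and |SL| = 42.1 together: it lies at the intersection of circle(K, 42.0) and circle(L, 42.1). With |KL| = 58.683, the foot of the radical line on KL is 29.270 from K and the perpendicular offset is √(42.0² − 29.270²) = 30.121. Taking the left-of-KL solution: S = (57.946, 40.595).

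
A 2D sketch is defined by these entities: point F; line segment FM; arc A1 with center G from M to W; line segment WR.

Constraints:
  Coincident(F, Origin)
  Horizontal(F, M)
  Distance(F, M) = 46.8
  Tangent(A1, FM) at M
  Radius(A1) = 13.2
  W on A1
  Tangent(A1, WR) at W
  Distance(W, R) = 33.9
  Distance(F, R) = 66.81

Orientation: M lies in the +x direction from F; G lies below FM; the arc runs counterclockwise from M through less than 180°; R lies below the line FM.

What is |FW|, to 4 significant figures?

38.39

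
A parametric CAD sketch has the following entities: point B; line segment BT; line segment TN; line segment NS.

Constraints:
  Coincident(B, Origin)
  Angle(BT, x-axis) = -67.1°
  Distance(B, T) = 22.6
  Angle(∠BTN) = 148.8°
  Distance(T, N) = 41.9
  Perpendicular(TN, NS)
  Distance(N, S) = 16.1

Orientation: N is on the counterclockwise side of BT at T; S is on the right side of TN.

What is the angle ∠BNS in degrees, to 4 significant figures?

100.8°

B is at the origin; BT runs at -67.1° with length 22.6, so T = 22.6·(cos -67.1°, sin -67.1°) = (8.794, -20.82). ∠BTN = 148.8°, so TN runs at -67.1° + (180° − 148.8°) = -35.90° from the x-axis; with |TN| = 41.9, N = T + 41.9·(cos -35.90°, sin -35.90°) = (42.73, -45.39). The perpendicularity gives NS at right angles to TN; with |NS| = 16.1 on the right of TN, S = N + 16.1·(-0.5864, -0.8100) = (33.29, -58.43). Then cos ∠BNS = NB·NS / (|NB||NS|), giving 100.8°.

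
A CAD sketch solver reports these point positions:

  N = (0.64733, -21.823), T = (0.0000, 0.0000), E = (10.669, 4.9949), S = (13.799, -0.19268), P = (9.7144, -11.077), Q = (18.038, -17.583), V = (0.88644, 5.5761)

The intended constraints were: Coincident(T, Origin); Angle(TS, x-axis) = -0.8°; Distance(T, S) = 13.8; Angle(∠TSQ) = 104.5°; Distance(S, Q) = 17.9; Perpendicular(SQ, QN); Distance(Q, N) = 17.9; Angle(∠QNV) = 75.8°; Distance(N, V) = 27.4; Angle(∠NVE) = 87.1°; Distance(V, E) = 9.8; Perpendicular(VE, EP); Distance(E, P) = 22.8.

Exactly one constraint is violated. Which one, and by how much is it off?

Distance(E, P) = 22.8 — off by 6.70.

T = (0.00, 0.00) ✓; TS at -0.8000° ✓; |TS| = 13.80 ✓; ∠TSQ = 104.5° ✓; |SQ| = 17.90 ✓; ∠(SQ, QN) = 90.00° ✓; |QN| = 17.90 ✓; ∠QNV = 75.80° ✓; |NV| = 27.40 ✓; ∠NVE = 87.10° ✓; |VE| = 9.800 ✓; ∠(VE, EP) = 90.00° ✓; |EP| = 16.10 ✗.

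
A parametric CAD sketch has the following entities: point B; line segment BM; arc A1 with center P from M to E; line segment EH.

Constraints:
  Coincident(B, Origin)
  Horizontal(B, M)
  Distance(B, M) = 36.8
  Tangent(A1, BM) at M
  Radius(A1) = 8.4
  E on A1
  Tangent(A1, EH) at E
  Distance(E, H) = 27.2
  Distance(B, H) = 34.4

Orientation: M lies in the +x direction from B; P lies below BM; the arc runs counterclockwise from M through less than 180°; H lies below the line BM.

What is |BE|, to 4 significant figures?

29.59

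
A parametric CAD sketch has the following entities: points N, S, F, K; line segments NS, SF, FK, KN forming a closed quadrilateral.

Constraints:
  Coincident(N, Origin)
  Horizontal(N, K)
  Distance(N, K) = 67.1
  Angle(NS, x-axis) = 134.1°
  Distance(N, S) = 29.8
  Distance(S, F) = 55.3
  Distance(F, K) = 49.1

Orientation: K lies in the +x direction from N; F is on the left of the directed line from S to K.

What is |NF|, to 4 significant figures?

48.10

N is at the origin; NK is horizontal with |NK| = 67.1 and K in +x, so K = (67.1, 0). NS runs at 134.1° with |NS| = 29.8, so S = (-20.74, 21.40). F is determined by |SF| = 55.3 and |FK| = 49.1 together: it lies at the intersection of circle(S, 55.3) and circle(K, 49.1). With |SK| = 90.41, the foot of the radical line on SK is 48.78 from S and the perpendicular offset is √(55.3² − 48.78²) = 26.04. Taking the left-of-SK solution: F = (32.82, 35.16).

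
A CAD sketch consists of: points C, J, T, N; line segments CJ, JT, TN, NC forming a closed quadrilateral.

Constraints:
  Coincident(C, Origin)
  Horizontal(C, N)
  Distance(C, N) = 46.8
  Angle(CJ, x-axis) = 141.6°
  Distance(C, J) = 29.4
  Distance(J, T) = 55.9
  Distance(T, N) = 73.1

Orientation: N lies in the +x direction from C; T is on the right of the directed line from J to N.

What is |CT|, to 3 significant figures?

40.6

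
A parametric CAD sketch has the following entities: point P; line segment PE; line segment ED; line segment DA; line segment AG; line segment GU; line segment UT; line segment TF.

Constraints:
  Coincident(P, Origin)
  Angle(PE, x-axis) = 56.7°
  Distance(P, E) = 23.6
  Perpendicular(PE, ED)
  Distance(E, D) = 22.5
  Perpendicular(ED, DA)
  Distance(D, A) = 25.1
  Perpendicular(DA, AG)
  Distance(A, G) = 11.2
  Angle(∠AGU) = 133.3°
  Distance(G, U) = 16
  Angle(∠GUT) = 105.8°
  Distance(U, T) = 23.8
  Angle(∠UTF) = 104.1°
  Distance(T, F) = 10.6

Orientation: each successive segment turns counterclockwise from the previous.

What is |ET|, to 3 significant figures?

14.4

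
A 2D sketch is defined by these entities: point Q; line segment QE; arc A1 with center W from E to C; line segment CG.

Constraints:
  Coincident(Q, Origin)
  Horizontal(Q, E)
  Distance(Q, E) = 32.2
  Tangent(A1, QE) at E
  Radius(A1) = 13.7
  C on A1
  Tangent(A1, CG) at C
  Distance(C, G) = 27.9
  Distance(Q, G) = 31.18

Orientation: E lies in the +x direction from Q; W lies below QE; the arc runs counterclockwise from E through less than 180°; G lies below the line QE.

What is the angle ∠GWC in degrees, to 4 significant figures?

63.85°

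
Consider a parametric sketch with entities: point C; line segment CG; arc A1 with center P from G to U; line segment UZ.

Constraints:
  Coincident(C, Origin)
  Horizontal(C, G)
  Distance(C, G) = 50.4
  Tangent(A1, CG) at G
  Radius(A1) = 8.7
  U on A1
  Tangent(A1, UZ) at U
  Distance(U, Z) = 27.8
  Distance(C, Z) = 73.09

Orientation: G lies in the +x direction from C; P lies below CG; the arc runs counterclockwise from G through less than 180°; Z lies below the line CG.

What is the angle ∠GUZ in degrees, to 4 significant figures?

111.7°

Checks: |PU| = 8.700 ✓; ∠(PU, UZ) = 90.00° ✓; |UZ| = 27.80 ✓; |CZ| = 73.09 ✓.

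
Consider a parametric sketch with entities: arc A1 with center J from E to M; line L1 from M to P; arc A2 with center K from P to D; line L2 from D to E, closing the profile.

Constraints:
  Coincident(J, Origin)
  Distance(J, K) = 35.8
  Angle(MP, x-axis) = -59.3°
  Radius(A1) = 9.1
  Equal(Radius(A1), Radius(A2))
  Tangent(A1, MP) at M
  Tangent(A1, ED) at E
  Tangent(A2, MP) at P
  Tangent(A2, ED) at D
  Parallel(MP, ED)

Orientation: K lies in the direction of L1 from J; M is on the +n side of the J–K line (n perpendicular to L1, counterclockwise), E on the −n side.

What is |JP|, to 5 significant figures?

36.938

The slot axis is L1's direction at -59.3°, so u = (cos -59.3°, sin -59.3°) = (0.51054, -0.85985) and n = (−sin -59.3°, cos -59.3°) = (0.85985, 0.51054). J is at the origin and K lies 35.8 along u from J, so K = 35.8·u = (18.277, -30.783). Tangency of A1 to both parallel lines with radius 9.1 puts M and E at J ± 9.1·n: M = (7.8247, 4.6459), E = (-7.8247, -4.6459). Equal radii place P and D the same way about K: P = K + 9.1·n = (26.102, -26.137), D = K − 9.1·n = (10.453, -35.429). Then |JP| = |P − J| = 36.938.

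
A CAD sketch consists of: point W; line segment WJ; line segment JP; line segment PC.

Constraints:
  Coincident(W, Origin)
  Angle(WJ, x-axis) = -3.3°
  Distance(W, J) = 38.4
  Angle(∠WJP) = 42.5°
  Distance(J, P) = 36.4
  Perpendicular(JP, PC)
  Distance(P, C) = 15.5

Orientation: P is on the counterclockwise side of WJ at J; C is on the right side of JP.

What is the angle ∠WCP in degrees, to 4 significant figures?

11.04°

W is at the origin; WJ runs at -3.3° with length 38.4, so J = 38.4·(cos -3.3°, sin -3.3°) = (38.34, -2.210). ∠WJP = 42.5°, so JP runs at -3.3° + (180° − 42.5°) = 134.2° from the x-axis; with |JP| = 36.4, P = J + 36.4·(cos 134.2°, sin 134.2°) = (12.96, 23.89). JP ⟂ PC; with |PC| = 15.5 on the right of JP, C = P + 15.5·(0.7169, 0.6972) = (24.07, 34.69). Then cos ∠WCP = CW·CP / (|CW||CP|), giving 11.04°.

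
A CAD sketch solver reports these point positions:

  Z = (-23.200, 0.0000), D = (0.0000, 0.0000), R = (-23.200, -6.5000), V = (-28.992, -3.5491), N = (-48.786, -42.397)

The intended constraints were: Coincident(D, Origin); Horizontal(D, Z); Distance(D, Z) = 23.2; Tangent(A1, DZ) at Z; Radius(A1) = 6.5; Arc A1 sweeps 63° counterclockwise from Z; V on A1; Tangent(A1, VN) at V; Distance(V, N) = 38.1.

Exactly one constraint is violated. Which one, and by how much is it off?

Distance(V, N) = 38.1 — off by 5.50.

D = (0.00, 0.00) ✓; D.y = 0.00, Z.y = 0.00 ✓; |DZ| = 23.20 ✓; ∠(RZ, ZD) = 90.00° ✓; |RZ| = 6.500 ✓; bearing(R→V) − bearing(R→Z) = 63.00° ✓; |RV| = 6.500 ✓; ∠(RV, VN) = 90.00° ✓; |VN| = 43.60 ✗.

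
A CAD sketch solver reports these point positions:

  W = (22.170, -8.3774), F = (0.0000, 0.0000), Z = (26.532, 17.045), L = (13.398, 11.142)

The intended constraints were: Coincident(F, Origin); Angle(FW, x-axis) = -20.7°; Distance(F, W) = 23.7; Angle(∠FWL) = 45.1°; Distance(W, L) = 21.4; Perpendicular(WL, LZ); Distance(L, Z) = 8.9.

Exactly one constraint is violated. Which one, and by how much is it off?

Distance(L, Z) = 8.9 — off by 5.50.

F = (0.00, 0.00) ✓; FW at -20.70° ✓; |FW| = 23.70 ✓; ∠FWL = 45.10° ✓; |WL| = 21.40 ✓; ∠(WL, LZ) = 90.00° ✓; |LZ| = 14.40 ✗.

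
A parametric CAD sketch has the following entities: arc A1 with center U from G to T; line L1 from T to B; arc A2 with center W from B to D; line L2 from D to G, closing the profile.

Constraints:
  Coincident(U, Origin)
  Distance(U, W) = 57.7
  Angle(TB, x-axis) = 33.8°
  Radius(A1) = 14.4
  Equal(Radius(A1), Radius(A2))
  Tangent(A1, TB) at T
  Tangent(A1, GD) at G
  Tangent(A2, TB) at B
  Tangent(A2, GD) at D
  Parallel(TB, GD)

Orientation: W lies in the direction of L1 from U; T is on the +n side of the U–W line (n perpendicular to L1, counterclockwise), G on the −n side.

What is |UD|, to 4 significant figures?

59.47

Tangency of A1 to both parallel lines with radius 14.4 puts T and G at U ± 14.4·n: T = (-8.011, 11.97), G = (8.011, -11.97). Equal radii place B and D the same way about W: B = W + 14.4·n = (39.94, 44.06), D = W − 14.4·n = (55.96, 20.13). Then |UD| = |D − U| = 59.47.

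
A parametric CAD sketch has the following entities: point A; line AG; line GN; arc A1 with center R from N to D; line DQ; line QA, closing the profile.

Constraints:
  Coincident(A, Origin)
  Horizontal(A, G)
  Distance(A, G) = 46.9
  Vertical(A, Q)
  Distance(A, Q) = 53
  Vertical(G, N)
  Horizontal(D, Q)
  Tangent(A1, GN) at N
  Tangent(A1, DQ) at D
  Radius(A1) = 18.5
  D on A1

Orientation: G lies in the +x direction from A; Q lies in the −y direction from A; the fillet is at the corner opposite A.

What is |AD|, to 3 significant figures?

60.1

The virtual corner opposite A is at (46.9, -53.0). A1 meets GN tangentially, so RN is at right angles to GN and since A1 is tangent to DQ there, RD ⟂ DQ, with radius 18.5, so the center R sits 18.5 in from both sides at R = (28.4, -34.5). That places the tangent points at N = (46.9, -34.5) on GN and D = (28.4, -53.0) on DQ. Then |AD| = |D − A| = 60.1.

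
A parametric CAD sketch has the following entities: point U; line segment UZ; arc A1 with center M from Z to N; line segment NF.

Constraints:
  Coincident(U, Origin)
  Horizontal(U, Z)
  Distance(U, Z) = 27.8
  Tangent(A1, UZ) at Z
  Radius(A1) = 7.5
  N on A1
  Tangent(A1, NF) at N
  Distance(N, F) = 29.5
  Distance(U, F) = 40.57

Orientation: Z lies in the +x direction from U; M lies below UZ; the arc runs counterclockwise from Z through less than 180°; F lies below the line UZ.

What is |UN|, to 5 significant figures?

21.469

Checks: |MN| = 7.500 ✓; ∠(MN, NF) = 90.00° ✓; |NF| = 29.50 ✓; |UF| = 40.57 ✓.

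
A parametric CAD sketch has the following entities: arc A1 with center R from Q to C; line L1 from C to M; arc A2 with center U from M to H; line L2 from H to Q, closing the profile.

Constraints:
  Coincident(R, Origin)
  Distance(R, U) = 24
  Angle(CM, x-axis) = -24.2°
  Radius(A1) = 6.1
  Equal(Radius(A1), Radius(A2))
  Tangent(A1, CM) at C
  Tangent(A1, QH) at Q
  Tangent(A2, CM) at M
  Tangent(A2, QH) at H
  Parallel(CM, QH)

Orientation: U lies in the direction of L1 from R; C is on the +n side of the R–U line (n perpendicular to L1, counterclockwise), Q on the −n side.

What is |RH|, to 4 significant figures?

24.76

Tangency of A1 to both parallel lines with radius 6.1 puts C and Q at R ± 6.1·n: C = (2.501, 5.564), Q = (-2.501, -5.564). Equal radii place M and H the same way about U: M = U + 6.1·n = (24.39, -4.274), H = U − 6.1·n = (19.39, -15.40). Then |RH| = |H − R| = 24.76.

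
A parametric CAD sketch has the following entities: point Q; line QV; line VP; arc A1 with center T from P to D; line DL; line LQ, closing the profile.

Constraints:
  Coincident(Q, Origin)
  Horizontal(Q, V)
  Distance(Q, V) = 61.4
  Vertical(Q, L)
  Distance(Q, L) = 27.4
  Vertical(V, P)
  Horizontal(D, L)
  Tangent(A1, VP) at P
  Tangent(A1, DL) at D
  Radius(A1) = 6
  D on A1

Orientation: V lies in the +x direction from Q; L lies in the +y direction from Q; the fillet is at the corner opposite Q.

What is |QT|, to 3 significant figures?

59.4

Q and L share the same x with |QL| = 27.4 and L on the +y side, so L = (0.00, 27.4). The virtual corner opposite Q is at (61.4, 27.4). Tangency of A1 to VP means the radius TP is perpendicular to VP and since A1 is tangent to DL there, TD ⟂ DL, with radius 6.0, so the center T sits 6.0 in from both sides at T = (55.4, 21.4). Then |QT| = |T − Q| = 59.4.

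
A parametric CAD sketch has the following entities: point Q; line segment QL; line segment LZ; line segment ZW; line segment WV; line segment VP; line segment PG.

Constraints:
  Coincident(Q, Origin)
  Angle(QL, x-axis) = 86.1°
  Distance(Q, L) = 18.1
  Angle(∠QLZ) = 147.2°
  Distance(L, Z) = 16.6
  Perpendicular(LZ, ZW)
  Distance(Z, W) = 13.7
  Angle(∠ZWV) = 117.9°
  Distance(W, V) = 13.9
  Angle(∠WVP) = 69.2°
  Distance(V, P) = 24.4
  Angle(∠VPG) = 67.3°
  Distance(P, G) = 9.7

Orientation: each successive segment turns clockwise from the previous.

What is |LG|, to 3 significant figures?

10.7

Q is at the origin; QL runs at 86.1° with length 18.1, so L = (1.23, 18.1). ∠QLZ = 147.2° gives LZ at 53.3° from the x-axis; with |LZ| = 16.6, Z = (11.2, 31.4). LZ ⟂ ZW, so ZW runs at -36.7°; with |ZW| = 13.7, W = (22.1, 23.2). ∠ZWV = 117.9° gives WV at -98.8° from the x-axis; with |WV| = 13.9, V = (20.0, 9.44). ∠WVP = 69.2° gives VP at 150° from the x-axis; with |VP| = 24.4, P = (-1.21, 21.5). ∠VPG = 67.3° gives PG at 37.7° from the x-axis; with |PG| = 9.7, G = (6.47, 27.4). Then |LG| = |G − L| = 10.7.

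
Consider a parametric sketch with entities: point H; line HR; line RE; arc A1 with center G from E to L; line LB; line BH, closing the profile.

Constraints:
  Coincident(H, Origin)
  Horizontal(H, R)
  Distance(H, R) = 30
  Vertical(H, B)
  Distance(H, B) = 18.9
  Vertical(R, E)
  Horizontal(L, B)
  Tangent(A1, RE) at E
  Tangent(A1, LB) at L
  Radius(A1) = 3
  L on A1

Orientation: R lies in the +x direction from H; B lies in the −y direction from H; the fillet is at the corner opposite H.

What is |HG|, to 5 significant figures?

31.334

H is at the origin; H and R share the same y with |HR| = 30.0 and R on the +x side, so R = (30.000, 0.0000). HB is vertical with |HB| = 18.9 and B on the −y side, so B = (0.0000, -18.900). The virtual corner opposite H is at (30.000, -18.900). The tangent condition forces GE to be normal to RE and A1 meets LB tangentially, so GL is at right angles to LB, with radius 3.0, so the center G sits 3.0 in from both sides at G = (27.000, -15.900). Then |HG| = |G − H| = 31.334.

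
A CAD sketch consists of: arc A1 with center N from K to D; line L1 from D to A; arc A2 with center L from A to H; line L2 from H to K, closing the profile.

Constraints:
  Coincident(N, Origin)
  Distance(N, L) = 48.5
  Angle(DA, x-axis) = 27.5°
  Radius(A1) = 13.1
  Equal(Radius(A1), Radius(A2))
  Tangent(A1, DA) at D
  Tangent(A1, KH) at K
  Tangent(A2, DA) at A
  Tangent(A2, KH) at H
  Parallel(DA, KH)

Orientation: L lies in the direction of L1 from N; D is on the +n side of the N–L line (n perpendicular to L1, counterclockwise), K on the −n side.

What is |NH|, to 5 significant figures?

50.238

Tangency of A1 to both parallel lines with radius 13.1 puts D and K at N ± 13.1·n: D = (-6.0489, 11.620), K = (6.0489, -11.620). Equal radii place A and H the same way about L: A = L + 13.1·n = (36.971, 34.015), H = L − 13.1·n = (49.069, 10.775). Then |NH| = |H − N| = 50.238.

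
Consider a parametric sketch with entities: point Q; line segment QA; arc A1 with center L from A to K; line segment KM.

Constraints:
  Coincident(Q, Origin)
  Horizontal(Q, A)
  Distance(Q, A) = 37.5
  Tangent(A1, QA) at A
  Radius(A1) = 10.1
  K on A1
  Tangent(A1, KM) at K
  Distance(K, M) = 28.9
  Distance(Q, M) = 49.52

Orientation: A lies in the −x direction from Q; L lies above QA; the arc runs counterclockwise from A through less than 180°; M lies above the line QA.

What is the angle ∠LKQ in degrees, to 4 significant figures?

154.0°

Checks: |LK| = 10.10 ✓; ∠(LK, KM) = 90.00° ✓; |KM| = 28.90 ✓; |QM| = 49.52 ✓.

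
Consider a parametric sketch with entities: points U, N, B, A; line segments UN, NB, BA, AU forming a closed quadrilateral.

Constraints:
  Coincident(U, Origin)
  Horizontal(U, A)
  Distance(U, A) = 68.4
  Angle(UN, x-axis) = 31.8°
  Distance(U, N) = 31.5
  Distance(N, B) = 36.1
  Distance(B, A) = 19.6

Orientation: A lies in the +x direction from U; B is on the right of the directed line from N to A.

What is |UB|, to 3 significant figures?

52.3

Checks: |NB| = 36.10 ✓; |BA| = 19.60 ✓.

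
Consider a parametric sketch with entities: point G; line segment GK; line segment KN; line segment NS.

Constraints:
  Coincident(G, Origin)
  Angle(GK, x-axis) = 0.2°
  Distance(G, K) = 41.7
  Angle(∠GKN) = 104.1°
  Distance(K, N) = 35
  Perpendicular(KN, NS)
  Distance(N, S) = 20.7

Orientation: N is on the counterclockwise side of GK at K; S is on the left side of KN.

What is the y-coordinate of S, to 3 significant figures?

39.1

∠GKN = 104.1°, so KN runs at 0.2° + (180° − 104.1°) = 76.1° from the x-axis; with |KN| = 35.0, N = K + 35.0·(cos 76.1°, sin 76.1°) = (50.1, 34.1). KN is perpendicular to NS; with |NS| = 20.7 on the left of KN, S = N + 20.7·(-0.971, 0.240) = (30.0, 39.1). So S.y = 39.1.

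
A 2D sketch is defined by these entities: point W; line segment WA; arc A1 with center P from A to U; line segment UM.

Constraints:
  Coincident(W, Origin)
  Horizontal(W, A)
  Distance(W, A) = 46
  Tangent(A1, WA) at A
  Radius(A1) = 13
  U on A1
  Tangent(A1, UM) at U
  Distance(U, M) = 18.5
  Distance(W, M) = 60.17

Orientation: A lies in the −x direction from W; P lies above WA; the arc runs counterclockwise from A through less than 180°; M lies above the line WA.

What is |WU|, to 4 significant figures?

42.27

Checks: |PU| = 13.00 ✓; ∠(PU, UM) = 90.00° ✓; |UM| = 18.50 ✓; |WM| = 60.17 ✓.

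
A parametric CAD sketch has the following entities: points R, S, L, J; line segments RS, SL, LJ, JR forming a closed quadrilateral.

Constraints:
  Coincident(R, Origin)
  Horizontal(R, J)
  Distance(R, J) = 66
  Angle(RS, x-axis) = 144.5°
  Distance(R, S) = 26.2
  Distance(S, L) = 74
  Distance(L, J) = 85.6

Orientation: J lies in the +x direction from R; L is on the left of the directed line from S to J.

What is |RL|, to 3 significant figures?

77.8

Checks: |SL| = 74.00 ✓; |LJ| = 85.60 ✓.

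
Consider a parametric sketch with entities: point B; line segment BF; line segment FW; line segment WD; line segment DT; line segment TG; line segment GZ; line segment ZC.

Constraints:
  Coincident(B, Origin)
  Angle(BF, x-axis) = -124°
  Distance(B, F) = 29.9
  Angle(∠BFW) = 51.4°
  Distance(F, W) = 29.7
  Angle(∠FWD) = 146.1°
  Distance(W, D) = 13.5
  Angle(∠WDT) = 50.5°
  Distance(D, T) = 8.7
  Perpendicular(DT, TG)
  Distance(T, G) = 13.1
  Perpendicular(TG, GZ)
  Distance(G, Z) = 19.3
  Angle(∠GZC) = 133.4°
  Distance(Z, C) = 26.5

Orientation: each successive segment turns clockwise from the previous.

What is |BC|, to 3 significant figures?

54.7

TG is perpendicular to GZ, so GZ runs at 124°; with |GZ| = 19.3, Z = (-38.6, 18.0). ∠GZC = 133.4° gives ZC at 77.4° from the x-axis; with |ZC| = 26.5, C = (-32.8, 43.8). Then |BC| = |C − B| = 54.7.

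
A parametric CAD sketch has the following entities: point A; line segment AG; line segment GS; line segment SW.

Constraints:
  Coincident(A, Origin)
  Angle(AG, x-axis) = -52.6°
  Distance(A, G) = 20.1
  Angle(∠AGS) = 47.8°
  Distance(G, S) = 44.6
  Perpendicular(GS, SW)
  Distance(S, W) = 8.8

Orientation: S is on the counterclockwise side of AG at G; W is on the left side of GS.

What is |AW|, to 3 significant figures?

31.7

∠AGS = 47.8°, so GS runs at -52.6° + (180° − 47.8°) = 79.6° from the x-axis; with |GS| = 44.6, S = G + 44.6·(cos 79.6°, sin 79.6°) = (20.3, 27.9). GS ⟂ SW; with |SW| = 8.8 on the left of GS, W = S + 8.8·(-0.984, 0.181) = (11.6, 29.5). Then |AW| = |W − A| = 31.7.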